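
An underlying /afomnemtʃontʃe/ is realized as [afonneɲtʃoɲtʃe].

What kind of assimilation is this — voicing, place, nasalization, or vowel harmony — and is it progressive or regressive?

/m/→[n] /m/→[ɲ] /n/→[ɲ].
Each target copies a feature from the following segment, so the direction is regressive.

place assimilation, regressive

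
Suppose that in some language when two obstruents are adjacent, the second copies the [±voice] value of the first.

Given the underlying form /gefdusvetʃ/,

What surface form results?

[geftusfetʃ]

/d/ after /f/ (voiceless) → [t]
/v/ after /s/ (voiceless) → [f]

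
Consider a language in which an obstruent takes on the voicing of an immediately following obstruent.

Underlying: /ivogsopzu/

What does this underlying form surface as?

/g/ before /s/ (voiceless) → [k]
/p/ before /z/ (voiced) → [b]

[ivoksobzu]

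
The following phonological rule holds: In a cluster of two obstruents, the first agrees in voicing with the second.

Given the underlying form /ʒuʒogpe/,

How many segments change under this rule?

1

/g/ before /p/ (voiceless) → [k]
1 segment changes.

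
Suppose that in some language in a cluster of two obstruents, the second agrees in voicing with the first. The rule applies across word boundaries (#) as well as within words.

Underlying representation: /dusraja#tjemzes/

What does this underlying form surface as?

no segment meets the rule's conditions; no change.

[dusraja#tjemzes]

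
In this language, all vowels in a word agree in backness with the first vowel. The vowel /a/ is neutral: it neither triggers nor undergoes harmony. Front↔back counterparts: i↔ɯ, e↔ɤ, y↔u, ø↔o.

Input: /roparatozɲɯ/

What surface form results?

[roparatozɲɯ]

no segment meets the rule's conditions; no change.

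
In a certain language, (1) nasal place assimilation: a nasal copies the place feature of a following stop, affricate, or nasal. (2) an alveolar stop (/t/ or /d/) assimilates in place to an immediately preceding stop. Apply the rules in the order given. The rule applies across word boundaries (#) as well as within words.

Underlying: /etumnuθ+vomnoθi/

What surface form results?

[etunnuθ+vonnoθi]

Rule 1: /m/ before /n/ (alveolar) → [n]
Rule 1: /m/ before /n/ (alveolar) → [n]
After rule 1: etunnuθ+vonnoθi
Rule 2: no segment meets the rule's conditions; no change.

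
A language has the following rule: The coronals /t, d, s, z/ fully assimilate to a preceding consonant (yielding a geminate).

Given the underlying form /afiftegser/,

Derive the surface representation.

[afiffegger]

/t/ after /f/ → [f] (total assimilation)
/s/ after /g/ → [g] (total assimilation)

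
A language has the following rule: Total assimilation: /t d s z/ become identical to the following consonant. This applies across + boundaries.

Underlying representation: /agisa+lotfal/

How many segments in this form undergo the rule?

1

/t/ before /f/ → [f] (total assimilation)
1 segment changes.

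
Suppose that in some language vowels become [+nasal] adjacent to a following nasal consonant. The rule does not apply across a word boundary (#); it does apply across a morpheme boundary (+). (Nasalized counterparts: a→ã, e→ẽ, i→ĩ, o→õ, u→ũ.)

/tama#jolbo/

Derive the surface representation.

[tãma#jolbo]

/a/ before nasal /m/ → [ã]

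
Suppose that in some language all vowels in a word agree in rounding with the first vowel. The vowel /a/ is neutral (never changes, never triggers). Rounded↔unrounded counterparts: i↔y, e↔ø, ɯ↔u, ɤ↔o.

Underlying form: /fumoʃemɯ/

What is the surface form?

/e/ harmonizes with /u/ ([+round]) → [ø]
/ɯ/ harmonizes with /u/ ([+round]) → [u]

[fumoʃømu]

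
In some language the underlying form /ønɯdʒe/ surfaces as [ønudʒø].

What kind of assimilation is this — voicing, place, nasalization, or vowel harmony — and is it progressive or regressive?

/ɯ/→[u] /e/→[ø].
Vowels agree with the first vowel, so the harmony is progressive.

vowel harmony, progressive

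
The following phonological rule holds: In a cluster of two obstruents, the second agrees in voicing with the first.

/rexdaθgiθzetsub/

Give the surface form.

[rextaθkiθsetsub]

/d/ after /x/ (voiceless) → [t]
/g/ after /θ/ (voiceless) → [k]
/z/ after /θ/ (voiceless) → [s]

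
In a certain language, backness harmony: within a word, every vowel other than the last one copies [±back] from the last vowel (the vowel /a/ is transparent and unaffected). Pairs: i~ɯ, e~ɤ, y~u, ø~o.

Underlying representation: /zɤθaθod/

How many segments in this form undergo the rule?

No segment meets the rule's conditions.

0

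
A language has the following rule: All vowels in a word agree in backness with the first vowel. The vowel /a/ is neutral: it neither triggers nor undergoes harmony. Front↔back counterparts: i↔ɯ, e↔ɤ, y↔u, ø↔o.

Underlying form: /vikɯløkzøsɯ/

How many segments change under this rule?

/ɯ/ harmonizes with /i/ ([-back]) → [i]
/ɯ/ harmonizes with /i/ ([-back]) → [i]
2 segments change.

2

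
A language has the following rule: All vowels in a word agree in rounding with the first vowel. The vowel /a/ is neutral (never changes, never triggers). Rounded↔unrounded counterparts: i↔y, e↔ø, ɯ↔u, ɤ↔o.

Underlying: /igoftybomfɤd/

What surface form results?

[igɤftibɤmfɤd]

/o/ harmonizes with /i/ ([-round]) → [ɤ]
/y/ harmonizes with /i/ ([-round]) → [i]
/o/ harmonizes with /i/ ([-round]) → [ɤ]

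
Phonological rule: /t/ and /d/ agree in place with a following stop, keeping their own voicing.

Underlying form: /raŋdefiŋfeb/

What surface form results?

[raŋdefiŋfeb]

no segment meets the rule's conditions; no change.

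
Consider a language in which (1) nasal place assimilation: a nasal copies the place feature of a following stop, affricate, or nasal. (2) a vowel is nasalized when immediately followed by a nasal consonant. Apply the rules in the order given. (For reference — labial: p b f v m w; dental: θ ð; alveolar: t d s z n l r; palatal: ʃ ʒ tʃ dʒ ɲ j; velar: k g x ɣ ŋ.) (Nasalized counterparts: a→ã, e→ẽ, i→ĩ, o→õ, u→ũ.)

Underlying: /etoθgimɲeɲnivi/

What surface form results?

Rule 1: /m/ before /ɲ/ (palatal) → [ɲ]
Rule 1: /ɲ/ before /n/ (alveolar) → [n]
After rule 1: etoθgiɲɲennivi
Rule 2: /i/ before nasal /ɲ/ → [ĩ]
Rule 2: /e/ before nasal /n/ → [ẽ]

[etoθgĩɲɲẽnnivi]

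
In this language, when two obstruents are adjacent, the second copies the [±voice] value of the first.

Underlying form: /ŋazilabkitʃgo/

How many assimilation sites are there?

/k/ after /b/ (voiced) → [g]
/g/ after /tʃ/ (voiceless) → [k]
2 segments change.

2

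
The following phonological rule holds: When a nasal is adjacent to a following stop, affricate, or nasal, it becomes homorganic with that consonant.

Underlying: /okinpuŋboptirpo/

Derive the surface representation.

/n/ before /p/ (labial) → [m]
/ŋ/ before /b/ (labial) → [m]

[okimpumboptirpo]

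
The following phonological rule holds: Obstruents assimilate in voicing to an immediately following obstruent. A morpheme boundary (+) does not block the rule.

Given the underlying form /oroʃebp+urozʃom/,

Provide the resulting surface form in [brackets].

/b/ before /p/ (voiceless) → [p]
/z/ before /ʃ/ (voiceless) → [s]

[oroʃepp+urosʃom]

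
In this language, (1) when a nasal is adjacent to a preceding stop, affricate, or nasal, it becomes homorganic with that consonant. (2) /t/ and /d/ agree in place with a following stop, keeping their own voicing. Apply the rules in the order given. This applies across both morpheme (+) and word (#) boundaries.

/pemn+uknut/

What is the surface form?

[pemm+ukŋut]

Rule 1: /n/ after /m/ (labial) → [m]
Rule 1: /n/ after /k/ (velar) → [ŋ]
After rule 1: pemm+ukŋut
Rule 2: no segment meets the rule's conditions; no change.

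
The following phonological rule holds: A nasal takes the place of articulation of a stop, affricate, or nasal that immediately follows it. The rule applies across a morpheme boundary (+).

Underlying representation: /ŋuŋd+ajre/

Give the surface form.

[ŋund+ajre]

/ŋ/ before /d/ (alveolar) → [n]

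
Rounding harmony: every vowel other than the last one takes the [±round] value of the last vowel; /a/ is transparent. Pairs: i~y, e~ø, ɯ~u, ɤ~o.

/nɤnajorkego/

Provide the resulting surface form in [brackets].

[nonajorkøgo]

/ɤ/ harmonizes with /o/ ([+round]) → [o]
/e/ harmonizes with /o/ ([+round]) → [ø]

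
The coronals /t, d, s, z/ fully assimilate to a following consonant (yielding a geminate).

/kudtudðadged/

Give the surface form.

/d/ before /t/ → [t] (total assimilation)
/d/ before /ð/ → [ð] (total assimilation)
/d/ before /g/ → [g] (total assimilation)

[kuttuððagged]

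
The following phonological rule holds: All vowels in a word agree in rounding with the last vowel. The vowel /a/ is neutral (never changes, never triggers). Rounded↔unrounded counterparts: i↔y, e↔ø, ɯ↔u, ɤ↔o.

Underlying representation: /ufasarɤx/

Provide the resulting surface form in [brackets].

[ɯfasarɤx]

/u/ harmonizes with /ɤ/ ([-round]) → [ɯ]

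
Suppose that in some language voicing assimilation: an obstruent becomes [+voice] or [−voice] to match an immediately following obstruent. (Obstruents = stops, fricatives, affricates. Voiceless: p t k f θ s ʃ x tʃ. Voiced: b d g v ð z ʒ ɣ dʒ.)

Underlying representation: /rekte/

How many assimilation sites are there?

0

No segment meets the rule's conditions.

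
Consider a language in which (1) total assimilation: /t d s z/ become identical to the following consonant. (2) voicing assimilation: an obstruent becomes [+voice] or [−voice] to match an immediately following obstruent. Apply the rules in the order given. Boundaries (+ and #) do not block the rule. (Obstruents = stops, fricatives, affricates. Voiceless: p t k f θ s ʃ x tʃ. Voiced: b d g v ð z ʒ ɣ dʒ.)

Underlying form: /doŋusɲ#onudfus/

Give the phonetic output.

Rule 1: /s/ before /ɲ/ → [ɲ] (total assimilation)
Rule 1: /d/ before /f/ → [f] (total assimilation)
After rule 1: doŋuɲɲ#onuffus
Rule 2: no segment meets the rule's conditions; no change.

[doŋuɲɲ#onuffus]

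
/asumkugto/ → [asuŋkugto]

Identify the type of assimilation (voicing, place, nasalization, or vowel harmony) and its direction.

place assimilation, regressive

/m/→[ŋ].
Each target copies a feature from the following segment, so the direction is regressive.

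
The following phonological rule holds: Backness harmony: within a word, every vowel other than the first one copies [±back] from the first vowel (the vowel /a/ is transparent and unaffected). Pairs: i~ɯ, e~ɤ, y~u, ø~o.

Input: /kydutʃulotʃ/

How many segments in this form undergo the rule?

/u/ harmonizes with /y/ ([-back]) → [y]
/u/ harmonizes with /y/ ([-back]) → [y]
/o/ harmonizes with /y/ ([-back]) → [ø]
3 segments change.

3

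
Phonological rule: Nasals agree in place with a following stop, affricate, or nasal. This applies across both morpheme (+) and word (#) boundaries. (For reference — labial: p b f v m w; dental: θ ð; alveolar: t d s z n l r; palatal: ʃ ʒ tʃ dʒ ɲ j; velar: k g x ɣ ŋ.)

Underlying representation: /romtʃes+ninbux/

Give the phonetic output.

[roɲtʃes+nimbux]

/m/ before /tʃ/ (palatal) → [ɲ]
/n/ before /b/ (labial) → [m]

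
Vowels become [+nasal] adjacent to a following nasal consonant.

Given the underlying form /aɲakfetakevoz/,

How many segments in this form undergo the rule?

1

/a/ before nasal /ɲ/ → [ã]
1 segment changes.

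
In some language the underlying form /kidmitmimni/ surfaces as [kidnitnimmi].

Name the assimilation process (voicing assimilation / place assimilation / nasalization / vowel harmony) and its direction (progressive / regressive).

/m/→[n] /m/→[n] /n/→[m].
Each target copies a feature from the preceding segment, so the direction is progressive.

place assimilation, progressive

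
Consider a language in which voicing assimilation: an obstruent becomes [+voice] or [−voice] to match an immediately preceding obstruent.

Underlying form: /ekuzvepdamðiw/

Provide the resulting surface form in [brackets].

[ekuzveptamðiw]

/d/ after /p/ (voiceless) → [t]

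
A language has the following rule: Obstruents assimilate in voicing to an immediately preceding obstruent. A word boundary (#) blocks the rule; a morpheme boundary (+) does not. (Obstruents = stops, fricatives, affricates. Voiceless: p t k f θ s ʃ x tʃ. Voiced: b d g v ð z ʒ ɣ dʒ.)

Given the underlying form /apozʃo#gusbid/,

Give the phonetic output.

/ʃ/ after /z/ (voiced) → [ʒ]
/b/ after /s/ (voiceless) → [p]

[apozʒo#guspid]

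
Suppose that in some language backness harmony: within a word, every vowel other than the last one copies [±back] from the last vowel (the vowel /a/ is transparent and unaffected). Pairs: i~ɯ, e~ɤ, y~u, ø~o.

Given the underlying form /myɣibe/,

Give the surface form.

no segment meets the rule's conditions; no change.

[myɣibe]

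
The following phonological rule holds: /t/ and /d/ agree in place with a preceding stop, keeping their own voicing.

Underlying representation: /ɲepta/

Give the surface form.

[ɲeppa]

/t/ after /p/ (labial) → [p]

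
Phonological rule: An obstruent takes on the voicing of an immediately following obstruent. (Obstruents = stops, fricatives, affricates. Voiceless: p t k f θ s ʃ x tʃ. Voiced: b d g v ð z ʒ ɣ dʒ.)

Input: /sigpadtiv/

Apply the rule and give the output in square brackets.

[sikpattiv]

/g/ before /p/ (voiceless) → [k]
/d/ before /t/ (voiceless) → [t]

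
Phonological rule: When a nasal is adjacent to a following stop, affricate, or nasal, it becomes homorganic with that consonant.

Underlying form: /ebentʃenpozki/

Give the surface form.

[ebeɲtʃempozki]

/n/ before /tʃ/ (palatal) → [ɲ]
/n/ before /p/ (labial) → [m]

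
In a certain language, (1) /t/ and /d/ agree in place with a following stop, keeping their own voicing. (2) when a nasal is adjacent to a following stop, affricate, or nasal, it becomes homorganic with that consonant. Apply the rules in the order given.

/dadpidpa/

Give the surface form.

Rule 1: /d/ before /p/ (labial) → [b]
Rule 1: /d/ before /p/ (labial) → [b]
After rule 1: dabpibpa
Rule 2: no segment meets the rule's conditions; no change.

[dabpibpa]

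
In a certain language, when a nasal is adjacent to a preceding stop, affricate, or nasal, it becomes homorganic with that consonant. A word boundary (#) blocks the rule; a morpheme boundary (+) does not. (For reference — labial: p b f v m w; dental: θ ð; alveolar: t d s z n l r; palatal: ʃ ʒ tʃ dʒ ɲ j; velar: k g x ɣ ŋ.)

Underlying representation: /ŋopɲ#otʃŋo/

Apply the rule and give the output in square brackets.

[ŋopm#otʃɲo]

/ɲ/ after /p/ (labial) → [m]
/ŋ/ after /tʃ/ (palatal) → [ɲ]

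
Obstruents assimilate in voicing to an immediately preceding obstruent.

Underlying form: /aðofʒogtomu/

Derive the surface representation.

/ʒ/ after /f/ (voiceless) → [ʃ]
/t/ after /g/ (voiced) → [d]

[aðofʃogdomu]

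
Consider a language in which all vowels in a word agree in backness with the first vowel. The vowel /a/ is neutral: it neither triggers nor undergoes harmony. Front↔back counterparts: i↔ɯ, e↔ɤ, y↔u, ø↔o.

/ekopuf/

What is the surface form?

[ekøpyf]

/o/ harmonizes with /e/ ([-back]) → [ø]
/u/ harmonizes with /e/ ([-back]) → [y]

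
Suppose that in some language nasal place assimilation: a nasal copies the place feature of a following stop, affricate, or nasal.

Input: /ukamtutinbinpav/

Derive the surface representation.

/m/ before /t/ (alveolar) → [n]
/n/ before /b/ (labial) → [m]
/n/ before /p/ (labial) → [m]

[ukantutimbimpav]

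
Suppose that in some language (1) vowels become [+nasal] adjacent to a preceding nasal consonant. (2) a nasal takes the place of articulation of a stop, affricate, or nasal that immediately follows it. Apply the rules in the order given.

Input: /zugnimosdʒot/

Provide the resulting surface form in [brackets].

[zugnĩmõsdʒot]

Rule 1: /i/ after nasal /n/ → [ĩ]
Rule 1: /o/ after nasal /m/ → [õ]
After rule 1: zugnĩmõsdʒot
Rule 2: no segment meets the rule's conditions; no change.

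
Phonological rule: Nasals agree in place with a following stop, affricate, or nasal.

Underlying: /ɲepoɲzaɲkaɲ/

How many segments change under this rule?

/ɲ/ before /k/ (velar) → [ŋ]
1 segment changes.

1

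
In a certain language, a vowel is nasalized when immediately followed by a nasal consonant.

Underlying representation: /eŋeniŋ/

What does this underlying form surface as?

/e/ before nasal /ŋ/ → [ẽ]
/e/ before nasal /n/ → [ẽ]
/i/ before nasal /ŋ/ → [ĩ]

[ẽŋẽnĩŋ]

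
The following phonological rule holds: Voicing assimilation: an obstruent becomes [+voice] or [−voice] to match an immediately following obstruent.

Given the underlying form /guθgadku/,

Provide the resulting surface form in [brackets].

/θ/ before /g/ (voiced) → [ð]
/d/ before /k/ (voiceless) → [t]

[guðgatku]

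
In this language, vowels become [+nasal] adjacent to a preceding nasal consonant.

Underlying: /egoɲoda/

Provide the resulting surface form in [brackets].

/o/ after nasal /ɲ/ → [õ]

[egoɲõda]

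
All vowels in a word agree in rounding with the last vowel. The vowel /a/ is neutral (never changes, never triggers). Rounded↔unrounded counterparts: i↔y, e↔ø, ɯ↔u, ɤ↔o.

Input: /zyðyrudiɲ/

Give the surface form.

/y/ harmonizes with /i/ ([-round]) → [i]
/y/ harmonizes with /i/ ([-round]) → [i]
/u/ harmonizes with /i/ ([-round]) → [ɯ]

[ziðirɯdiɲ]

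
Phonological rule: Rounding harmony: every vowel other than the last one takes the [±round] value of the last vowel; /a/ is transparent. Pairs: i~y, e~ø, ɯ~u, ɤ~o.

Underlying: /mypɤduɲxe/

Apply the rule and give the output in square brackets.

/y/ harmonizes with /e/ ([-round]) → [i]
/u/ harmonizes with /e/ ([-round]) → [ɯ]

[mipɤdɯɲxe]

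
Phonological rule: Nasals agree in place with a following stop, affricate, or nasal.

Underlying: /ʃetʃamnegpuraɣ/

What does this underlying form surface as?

[ʃetʃannegpuraɣ]

/m/ before /n/ (alveolar) → [n]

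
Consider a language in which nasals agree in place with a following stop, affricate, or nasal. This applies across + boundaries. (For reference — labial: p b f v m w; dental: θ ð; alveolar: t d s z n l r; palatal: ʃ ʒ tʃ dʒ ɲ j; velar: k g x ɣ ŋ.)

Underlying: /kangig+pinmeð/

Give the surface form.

[kaŋgig+pimmeð]

/n/ before /g/ (velar) → [ŋ]
/n/ before /m/ (labial) → [m]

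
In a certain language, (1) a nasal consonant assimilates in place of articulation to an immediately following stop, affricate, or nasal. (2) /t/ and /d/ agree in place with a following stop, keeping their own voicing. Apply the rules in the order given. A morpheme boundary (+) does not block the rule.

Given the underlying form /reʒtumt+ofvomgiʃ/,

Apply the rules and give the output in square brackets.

[reʒtunt+ofvoŋgiʃ]

Rule 1: /m/ before /t/ (alveolar) → [n]
Rule 1: /m/ before /g/ (velar) → [ŋ]
After rule 1: reʒtunt+ofvoŋgiʃ
Rule 2: no segment meets the rule's conditions; no change.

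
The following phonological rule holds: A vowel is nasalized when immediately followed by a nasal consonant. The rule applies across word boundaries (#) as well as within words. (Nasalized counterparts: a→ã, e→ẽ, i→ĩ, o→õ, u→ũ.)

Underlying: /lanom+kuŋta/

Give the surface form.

[lãnõm+kũŋta]

/a/ before nasal /n/ → [ã]
/o/ before nasal /m/ → [õ]
/u/ before nasal /ŋ/ → [ũ]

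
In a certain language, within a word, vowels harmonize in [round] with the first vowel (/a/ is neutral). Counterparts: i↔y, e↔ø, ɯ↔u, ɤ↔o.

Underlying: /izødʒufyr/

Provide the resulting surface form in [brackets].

/ø/ harmonizes with /i/ ([-round]) → [e]
/u/ harmonizes with /i/ ([-round]) → [ɯ]
/y/ harmonizes with /i/ ([-round]) → [i]

[izedʒɯfir]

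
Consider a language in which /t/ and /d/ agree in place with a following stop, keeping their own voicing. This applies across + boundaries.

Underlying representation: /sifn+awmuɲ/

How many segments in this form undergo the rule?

No segment meets the rule's conditions.

0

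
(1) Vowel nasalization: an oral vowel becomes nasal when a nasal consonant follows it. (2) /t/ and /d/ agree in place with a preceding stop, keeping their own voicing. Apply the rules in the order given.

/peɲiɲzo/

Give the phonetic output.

Rule 1: /e/ before nasal /ɲ/ → [ẽ]
Rule 1: /i/ before nasal /ɲ/ → [ĩ]
After rule 1: pẽɲĩɲzo
Rule 2: no segment meets the rule's conditions; no change.

[pẽɲĩɲzo]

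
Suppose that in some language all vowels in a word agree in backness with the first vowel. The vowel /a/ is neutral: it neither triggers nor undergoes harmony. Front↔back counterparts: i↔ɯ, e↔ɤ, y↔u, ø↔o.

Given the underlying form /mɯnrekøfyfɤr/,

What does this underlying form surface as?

/e/ harmonizes with /ɯ/ ([+back]) → [ɤ]
/ø/ harmonizes with /ɯ/ ([+back]) → [o]
/y/ harmonizes with /ɯ/ ([+back]) → [u]

[mɯnrɤkofufɤr]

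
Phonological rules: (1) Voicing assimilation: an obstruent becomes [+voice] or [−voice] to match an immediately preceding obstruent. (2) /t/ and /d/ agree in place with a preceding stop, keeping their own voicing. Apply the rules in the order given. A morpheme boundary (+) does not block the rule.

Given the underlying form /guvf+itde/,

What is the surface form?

[guvv+itte]

Rule 1: /f/ after /v/ (voiced) → [v]
Rule 1: /d/ after /t/ (voiceless) → [t]
After rule 1: guvv+itte
Rule 2: no segment meets the rule's conditions; no change.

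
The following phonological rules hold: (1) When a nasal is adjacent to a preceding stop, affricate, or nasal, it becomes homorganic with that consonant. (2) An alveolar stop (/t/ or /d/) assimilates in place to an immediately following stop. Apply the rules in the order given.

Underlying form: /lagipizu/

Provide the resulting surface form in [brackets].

[lagipizu]

Rule 1: no segment meets the rule's conditions; no change.
After rule 1: lagipizu
Rule 2: no segment meets the rule's conditions; no change.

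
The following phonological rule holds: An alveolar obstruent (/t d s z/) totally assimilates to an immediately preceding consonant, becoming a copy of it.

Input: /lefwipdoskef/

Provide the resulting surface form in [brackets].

/d/ after /p/ → [p] (total assimilation)

[lefwipposkef]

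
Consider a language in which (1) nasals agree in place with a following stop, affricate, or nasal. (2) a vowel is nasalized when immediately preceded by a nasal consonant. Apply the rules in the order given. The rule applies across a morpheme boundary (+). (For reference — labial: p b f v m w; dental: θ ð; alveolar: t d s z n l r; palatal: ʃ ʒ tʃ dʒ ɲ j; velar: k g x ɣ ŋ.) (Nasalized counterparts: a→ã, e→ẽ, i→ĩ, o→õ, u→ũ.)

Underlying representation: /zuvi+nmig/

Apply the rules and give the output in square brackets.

[zuvi+mmĩg]

Rule 1: /n/ before /m/ (labial) → [m]
After rule 1: zuvi+mmig
Rule 2: /i/ after nasal /m/ → [ĩ]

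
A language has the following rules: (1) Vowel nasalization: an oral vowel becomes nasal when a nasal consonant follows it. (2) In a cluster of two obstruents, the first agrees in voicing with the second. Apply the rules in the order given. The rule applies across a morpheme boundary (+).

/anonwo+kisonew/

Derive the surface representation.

[ãnõnwo+kisõnew]

Rule 1: /a/ before nasal /n/ → [ã]
Rule 1: /o/ before nasal /n/ → [õ]
Rule 1: /o/ before nasal /n/ → [õ]
After rule 1: ãnõnwo+kisõnew
Rule 2: no segment meets the rule's conditions; no change.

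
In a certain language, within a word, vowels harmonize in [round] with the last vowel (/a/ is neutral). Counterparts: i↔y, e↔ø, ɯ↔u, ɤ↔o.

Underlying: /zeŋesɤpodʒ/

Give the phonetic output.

/e/ harmonizes with /o/ ([+round]) → [ø]
/e/ harmonizes with /o/ ([+round]) → [ø]
/ɤ/ harmonizes with /o/ ([+round]) → [o]

[zøŋøsopodʒ]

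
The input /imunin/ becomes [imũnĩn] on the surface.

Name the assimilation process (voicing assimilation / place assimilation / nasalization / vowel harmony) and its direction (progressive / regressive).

/u/→[ũ] /i/→[ĩ].
Each target copies a feature from the preceding segment, so the direction is progressive.

nasalization, progressive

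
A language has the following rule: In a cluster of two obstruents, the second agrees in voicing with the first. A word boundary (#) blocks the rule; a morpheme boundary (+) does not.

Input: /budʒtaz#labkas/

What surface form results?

[budʒdaz#labgas]

/t/ after /dʒ/ (voiced) → [d]
/k/ after /b/ (voiced) → [g]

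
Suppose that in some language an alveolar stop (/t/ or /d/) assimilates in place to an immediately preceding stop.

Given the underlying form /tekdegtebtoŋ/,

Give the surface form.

/d/ after /k/ (velar) → [g]
/t/ after /g/ (velar) → [k]
/t/ after /b/ (labial) → [p]

[tekgegkebpoŋ]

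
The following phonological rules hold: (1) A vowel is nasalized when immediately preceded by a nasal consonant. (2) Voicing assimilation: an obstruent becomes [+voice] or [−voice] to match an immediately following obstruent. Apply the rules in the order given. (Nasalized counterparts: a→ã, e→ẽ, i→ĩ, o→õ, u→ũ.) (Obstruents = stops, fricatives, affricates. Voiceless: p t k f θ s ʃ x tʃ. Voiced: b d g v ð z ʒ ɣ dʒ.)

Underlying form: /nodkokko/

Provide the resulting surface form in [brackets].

[nõtkokko]

Rule 1: /o/ after nasal /n/ → [õ]
After rule 1: nõdkokko
Rule 2: /d/ before /k/ (voiceless) → [t]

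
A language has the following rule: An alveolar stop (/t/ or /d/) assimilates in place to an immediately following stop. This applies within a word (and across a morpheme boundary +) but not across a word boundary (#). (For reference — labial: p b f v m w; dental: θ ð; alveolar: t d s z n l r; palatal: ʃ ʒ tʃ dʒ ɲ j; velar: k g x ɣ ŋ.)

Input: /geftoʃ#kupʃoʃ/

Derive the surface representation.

no segment meets the rule's conditions; no change.

[geftoʃ#kupʃoʃ]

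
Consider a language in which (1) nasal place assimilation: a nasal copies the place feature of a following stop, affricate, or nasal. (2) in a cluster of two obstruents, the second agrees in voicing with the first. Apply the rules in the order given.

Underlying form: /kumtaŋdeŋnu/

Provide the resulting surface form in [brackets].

[kuntandennu]

Rule 1: /m/ before /t/ (alveolar) → [n]
Rule 1: /ŋ/ before /d/ (alveolar) → [n]
Rule 1: /ŋ/ before /n/ (alveolar) → [n]
After rule 1: kuntandennu
Rule 2: no segment meets the rule's conditions; no change.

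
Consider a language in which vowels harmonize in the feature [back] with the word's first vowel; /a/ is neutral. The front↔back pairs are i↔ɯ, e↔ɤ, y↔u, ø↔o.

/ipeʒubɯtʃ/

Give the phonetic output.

[ipeʒybitʃ]

/u/ harmonizes with /i/ ([-back]) → [y]
/ɯ/ harmonizes with /i/ ([-back]) → [i]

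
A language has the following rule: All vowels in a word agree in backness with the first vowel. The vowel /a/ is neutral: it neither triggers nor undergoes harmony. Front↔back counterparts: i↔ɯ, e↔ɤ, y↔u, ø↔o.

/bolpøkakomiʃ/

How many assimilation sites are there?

/ø/ harmonizes with /o/ ([+back]) → [o]
/i/ harmonizes with /o/ ([+back]) → [ɯ]
2 segments change.

2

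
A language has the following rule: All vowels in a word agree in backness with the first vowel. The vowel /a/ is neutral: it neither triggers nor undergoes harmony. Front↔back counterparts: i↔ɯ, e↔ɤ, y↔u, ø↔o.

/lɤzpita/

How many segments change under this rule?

/i/ harmonizes with /ɤ/ ([+back]) → [ɯ]
1 segment changes.

1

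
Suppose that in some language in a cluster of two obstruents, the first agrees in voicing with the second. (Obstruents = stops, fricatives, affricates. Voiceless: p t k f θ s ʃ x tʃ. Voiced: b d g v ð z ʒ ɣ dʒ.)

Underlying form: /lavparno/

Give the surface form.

[lafparno]

/v/ before /p/ (voiceless) → [f]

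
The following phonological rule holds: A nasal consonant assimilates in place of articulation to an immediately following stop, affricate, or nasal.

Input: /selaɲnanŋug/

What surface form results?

[selannaŋŋug]

/ɲ/ before /n/ (alveolar) → [n]
/n/ before /ŋ/ (velar) → [ŋ]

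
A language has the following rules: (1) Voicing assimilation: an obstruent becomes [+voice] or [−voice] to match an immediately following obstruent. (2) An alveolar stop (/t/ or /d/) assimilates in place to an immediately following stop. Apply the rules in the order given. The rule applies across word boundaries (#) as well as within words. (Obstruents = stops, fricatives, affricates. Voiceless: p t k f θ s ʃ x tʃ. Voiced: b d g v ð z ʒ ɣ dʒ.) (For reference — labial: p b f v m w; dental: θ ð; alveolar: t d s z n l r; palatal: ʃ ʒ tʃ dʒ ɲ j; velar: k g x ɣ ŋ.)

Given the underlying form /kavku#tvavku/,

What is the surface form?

Rule 1: /v/ before /k/ (voiceless) → [f]
Rule 1: /t/ before /v/ (voiced) → [d]
Rule 1: /v/ before /k/ (voiceless) → [f]
After rule 1: kafku#dvafku
Rule 2: no segment meets the rule's conditions; no change.

[kafku#dvafku]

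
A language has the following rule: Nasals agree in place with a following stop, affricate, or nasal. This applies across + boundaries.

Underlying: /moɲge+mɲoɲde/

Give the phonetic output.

/ɲ/ before /g/ (velar) → [ŋ]
/m/ before /ɲ/ (palatal) → [ɲ]
/ɲ/ before /d/ (alveolar) → [n]

[moŋge+ɲɲonde]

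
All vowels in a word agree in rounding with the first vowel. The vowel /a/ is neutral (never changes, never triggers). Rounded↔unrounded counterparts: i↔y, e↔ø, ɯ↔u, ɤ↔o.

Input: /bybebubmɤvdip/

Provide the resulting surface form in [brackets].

/e/ harmonizes with /y/ ([+round]) → [ø]
/ɤ/ harmonizes with /y/ ([+round]) → [o]
/i/ harmonizes with /y/ ([+round]) → [y]

[bybøbubmovdyp]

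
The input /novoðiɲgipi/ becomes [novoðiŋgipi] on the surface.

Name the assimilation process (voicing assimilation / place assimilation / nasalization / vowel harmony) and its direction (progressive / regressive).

/ɲ/→[ŋ].
Each target copies a feature from the following segment, so the direction is regressive.

place assimilation, regressive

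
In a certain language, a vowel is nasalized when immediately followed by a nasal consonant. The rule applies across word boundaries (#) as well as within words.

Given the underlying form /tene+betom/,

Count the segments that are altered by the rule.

2

/e/ before nasal /n/ → [ẽ]
/o/ before nasal /m/ → [õ]
2 segments change.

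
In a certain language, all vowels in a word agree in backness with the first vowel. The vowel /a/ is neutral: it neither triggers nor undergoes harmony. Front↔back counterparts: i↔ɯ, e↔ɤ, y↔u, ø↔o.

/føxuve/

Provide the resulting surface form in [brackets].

[føxyve]

/u/ harmonizes with /ø/ ([-back]) → [y]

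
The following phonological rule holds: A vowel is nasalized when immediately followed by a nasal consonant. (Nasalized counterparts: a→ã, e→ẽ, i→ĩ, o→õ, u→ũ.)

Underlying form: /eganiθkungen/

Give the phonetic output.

/a/ before nasal /n/ → [ã]
/u/ before nasal /n/ → [ũ]
/e/ before nasal /n/ → [ẽ]

[egãniθkũngẽn]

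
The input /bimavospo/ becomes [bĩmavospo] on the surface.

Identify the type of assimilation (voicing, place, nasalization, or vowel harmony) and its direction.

/i/→[ĩ].
Each target copies a feature from the following segment, so the direction is regressive.

nasalization, regressive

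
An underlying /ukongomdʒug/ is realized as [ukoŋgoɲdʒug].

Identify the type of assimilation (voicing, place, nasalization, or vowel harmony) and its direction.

place assimilation, regressive

/n/→[ŋ] /m/→[ɲ].
Each target copies a feature from the following segment, so the direction is regressive.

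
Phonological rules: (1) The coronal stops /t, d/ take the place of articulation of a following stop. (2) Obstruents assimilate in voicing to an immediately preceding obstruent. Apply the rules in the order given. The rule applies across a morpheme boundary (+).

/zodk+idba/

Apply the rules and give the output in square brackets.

Rule 1: /d/ before /k/ (velar) → [g]
Rule 1: /d/ before /b/ (labial) → [b]
After rule 1: zogk+ibba
Rule 2: /k/ after /g/ (voiced) → [g]

[zogg+ibba]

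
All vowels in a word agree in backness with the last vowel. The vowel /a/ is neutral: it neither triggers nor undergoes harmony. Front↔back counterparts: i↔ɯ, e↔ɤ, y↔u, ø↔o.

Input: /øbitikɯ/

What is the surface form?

/ø/ harmonizes with /ɯ/ ([+back]) → [o]
/i/ harmonizes with /ɯ/ ([+back]) → [ɯ]
/i/ harmonizes with /ɯ/ ([+back]) → [ɯ]

[obɯtɯkɯ]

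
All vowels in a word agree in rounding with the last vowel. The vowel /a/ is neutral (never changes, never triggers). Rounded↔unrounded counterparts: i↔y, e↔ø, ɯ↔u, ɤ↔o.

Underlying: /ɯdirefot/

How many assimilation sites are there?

3

/ɯ/ harmonizes with /o/ ([+round]) → [u]
/i/ harmonizes with /o/ ([+round]) → [y]
/e/ harmonizes with /o/ ([+round]) → [ø]
3 segments change.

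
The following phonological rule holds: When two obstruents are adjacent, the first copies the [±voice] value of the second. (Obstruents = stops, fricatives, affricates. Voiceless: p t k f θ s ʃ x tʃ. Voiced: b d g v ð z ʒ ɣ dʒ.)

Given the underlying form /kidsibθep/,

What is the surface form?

/d/ before /s/ (voiceless) → [t]
/b/ before /θ/ (voiceless) → [p]

[kitsipθep]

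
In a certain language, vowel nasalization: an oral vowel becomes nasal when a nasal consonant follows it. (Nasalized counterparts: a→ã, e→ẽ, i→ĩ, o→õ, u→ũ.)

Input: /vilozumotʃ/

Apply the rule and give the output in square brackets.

[vilozũmotʃ]

/u/ before nasal /m/ → [ũ]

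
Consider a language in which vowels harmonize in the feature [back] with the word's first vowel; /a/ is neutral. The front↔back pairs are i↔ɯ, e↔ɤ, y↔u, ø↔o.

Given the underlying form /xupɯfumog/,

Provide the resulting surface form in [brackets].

[xupɯfumog]

no segment meets the rule's conditions; no change.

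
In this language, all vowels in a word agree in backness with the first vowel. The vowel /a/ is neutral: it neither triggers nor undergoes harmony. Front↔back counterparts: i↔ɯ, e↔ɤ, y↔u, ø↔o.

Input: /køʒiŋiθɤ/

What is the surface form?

[køʒiŋiθe]

/ɤ/ harmonizes with /ø/ ([-back]) → [e]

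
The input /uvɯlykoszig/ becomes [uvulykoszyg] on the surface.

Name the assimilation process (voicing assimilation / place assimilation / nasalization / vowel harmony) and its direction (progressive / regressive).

vowel harmony, progressive

/ɯ/→[u] /i/→[y].
Vowels agree with the first vowel, so the harmony is progressive.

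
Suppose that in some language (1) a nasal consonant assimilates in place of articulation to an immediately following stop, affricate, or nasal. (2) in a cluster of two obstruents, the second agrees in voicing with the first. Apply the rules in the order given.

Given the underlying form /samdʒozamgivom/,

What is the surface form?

[saɲdʒozaŋgivom]

Rule 1: /m/ before /dʒ/ (palatal) → [ɲ]
Rule 1: /m/ before /g/ (velar) → [ŋ]
After rule 1: saɲdʒozaŋgivom
Rule 2: no segment meets the rule's conditions; no change.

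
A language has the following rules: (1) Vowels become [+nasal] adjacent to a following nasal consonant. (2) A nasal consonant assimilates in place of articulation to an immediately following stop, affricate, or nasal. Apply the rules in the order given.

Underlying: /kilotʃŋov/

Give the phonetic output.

[kilotʃŋov]

Rule 1: no segment meets the rule's conditions; no change.
After rule 1: kilotʃŋov
Rule 2: no segment meets the rule's conditions; no change.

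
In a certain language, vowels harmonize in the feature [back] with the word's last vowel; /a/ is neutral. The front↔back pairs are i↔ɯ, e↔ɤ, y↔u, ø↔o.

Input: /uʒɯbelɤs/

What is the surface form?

[uʒɯbɤlɤs]

/e/ harmonizes with /ɤ/ ([+back]) → [ɤ]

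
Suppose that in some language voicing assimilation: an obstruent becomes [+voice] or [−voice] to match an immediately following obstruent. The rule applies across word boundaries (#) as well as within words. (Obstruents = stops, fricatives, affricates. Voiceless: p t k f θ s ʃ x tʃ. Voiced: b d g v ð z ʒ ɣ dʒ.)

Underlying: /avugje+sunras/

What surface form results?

[avugje+sunras]

no segment meets the rule's conditions; no change.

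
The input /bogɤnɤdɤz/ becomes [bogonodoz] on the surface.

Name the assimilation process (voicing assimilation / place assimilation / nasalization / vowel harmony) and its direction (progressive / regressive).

/ɤ/→[o] /ɤ/→[o] /ɤ/→[o].
Vowels agree with the first vowel, so the harmony is progressive.

vowel harmony, progressive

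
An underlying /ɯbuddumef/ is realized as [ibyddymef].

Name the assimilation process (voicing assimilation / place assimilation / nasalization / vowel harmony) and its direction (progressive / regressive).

/ɯ/→[i] /u/→[y] /u/→[y].
Vowels agree with the last vowel, so the harmony is regressive.

vowel harmony, regressive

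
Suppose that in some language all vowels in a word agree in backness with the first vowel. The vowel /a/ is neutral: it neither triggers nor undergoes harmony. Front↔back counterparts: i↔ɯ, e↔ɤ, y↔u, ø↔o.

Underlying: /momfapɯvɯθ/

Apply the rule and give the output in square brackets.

no segment meets the rule's conditions; no change.

[momfapɯvɯθ]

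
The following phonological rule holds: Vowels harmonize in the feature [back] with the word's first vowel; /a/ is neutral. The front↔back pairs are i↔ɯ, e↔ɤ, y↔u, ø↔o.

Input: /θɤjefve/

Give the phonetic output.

[θɤjɤfvɤ]

/e/ harmonizes with /ɤ/ ([+back]) → [ɤ]
/e/ harmonizes with /ɤ/ ([+back]) → [ɤ]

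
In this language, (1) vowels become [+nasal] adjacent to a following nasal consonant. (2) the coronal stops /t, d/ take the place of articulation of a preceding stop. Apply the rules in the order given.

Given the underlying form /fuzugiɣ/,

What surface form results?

[fuzugiɣ]

Rule 1: no segment meets the rule's conditions; no change.
After rule 1: fuzugiɣ
Rule 2: no segment meets the rule's conditions; no change.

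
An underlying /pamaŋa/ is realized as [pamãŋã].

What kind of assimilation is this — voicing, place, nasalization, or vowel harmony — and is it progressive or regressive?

/a/→[ã] /a/→[ã].
Each target copies a feature from the preceding segment, so the direction is progressive.

nasalization, progressive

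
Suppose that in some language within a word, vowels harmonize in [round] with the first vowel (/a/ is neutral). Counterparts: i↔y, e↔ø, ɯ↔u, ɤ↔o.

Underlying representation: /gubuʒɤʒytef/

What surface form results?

[gubuʒoʒytøf]

/ɤ/ harmonizes with /u/ ([+round]) → [o]
/e/ harmonizes with /u/ ([+round]) → [ø]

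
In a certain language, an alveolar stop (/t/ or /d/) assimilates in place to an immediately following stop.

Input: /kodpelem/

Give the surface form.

/d/ before /p/ (labial) → [b]

[kobpelem]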